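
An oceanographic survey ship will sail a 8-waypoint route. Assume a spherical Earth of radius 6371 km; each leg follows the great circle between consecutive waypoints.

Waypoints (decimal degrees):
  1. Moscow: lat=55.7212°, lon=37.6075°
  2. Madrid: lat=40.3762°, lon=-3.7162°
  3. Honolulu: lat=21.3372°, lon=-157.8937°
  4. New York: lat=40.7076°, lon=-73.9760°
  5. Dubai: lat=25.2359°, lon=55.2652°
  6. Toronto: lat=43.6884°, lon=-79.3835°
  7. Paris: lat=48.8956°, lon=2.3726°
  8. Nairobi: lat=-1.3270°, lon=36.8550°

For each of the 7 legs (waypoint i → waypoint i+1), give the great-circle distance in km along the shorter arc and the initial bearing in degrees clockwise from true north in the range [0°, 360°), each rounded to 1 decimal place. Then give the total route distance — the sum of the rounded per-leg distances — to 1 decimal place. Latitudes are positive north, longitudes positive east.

Leg 1: φ1=0.9725184, φ2=0.7046976, Δφ=-0.2678208, Δλ=-0.7212346 rad; a=sin²(Δφ/2)+cosφ1·cosφ2·sin²(Δλ/2)=0.0712456294; c=2·atan2(√a, √(1-a))=0.540388760; dist=6371·c=3442.817 ≈ 3442.8 km; running total=3442.8 km
Leg 1 bearing: y=sinΔλ·cosφ2=-0.50303089, x=cosφ1·sinφ2-sinφ1·cosφ2·cosΔλ=-0.10788273; θ=atan2(y, x)=-102.1046° <0 so +360° → 257.8954° ≈ 257.9°
Leg 2: φ1=0.7046976, φ2=0.3724044, Δφ=-0.3322932, Δλ=-2.6909050 rad; a=sin²(Δφ/2)+cosφ1·cosφ2·sin²(Δλ/2)=0.7015140961; c=2·atan2(√a, √(1-a))=1.985619593; dist=6371·c=12650.382 ≈ 12650.4 km; running total=16093.2 km
Leg 2 bearing: y=sinΔλ·cosφ2=-0.40572755, x=cosφ1·sinφ2-sinφ1·cosφ2·cosΔλ=0.82033739; θ=atan2(y, x)=-26.3164° <0 so +360° → 333.6836° ≈ 333.7°
Leg 3: φ1=0.3724044, φ2=0.7104817, Δφ=0.3380773, Δλ=1.4646402 rad; a=sin²(Δφ/2)+cosφ1·cosφ2·sin²(Δλ/2)=0.3439393029; c=2·atan2(√a, √(1-a))=1.253371164; dist=6371·c=7985.228 ≈ 7985.2 km; running total=24078.4 km
Leg 3 bearing: y=sinΔλ·cosφ2=0.75378057, x=cosφ1·sinφ2-sinφ1·cosφ2·cosΔλ=0.57826904; θ=atan2(y, x)=52.5061° ≈ 52.5°
Leg 4: φ1=0.7104817, φ2=0.4404495, Δφ=-0.2700321, Δλ=2.2556845 rad; a=sin²(Δφ/2)+cosφ1·cosφ2·sin²(Δλ/2)=0.5778509262; c=2·atan2(√a, √(1-a))=1.727134258; dist=6371·c=11003.572 ≈ 11003.6 km; running total=35082.0 km
Leg 4 bearing: y=sinΔλ·cosφ2=0.70057258, x=cosφ1·sinφ2-sinφ1·cosφ2·cosΔλ=0.69638710; θ=atan2(y, x)=45.1717° ≈ 45.2°
Leg 5: φ1=0.4404495, φ2=0.7625064, Δφ=0.3220569, Δλ=-2.3500631 rad; a=sin²(Δφ/2)+cosφ1·cosφ2·sin²(Δλ/2)=0.5825884835; c=2·atan2(√a, √(1-a))=1.736733767; dist=6371·c=11064.731 ≈ 11064.7 km; running total=46146.7 km
Leg 5 bearing: y=sinΔλ·cosφ2=-0.51443928, x=cosφ1·sinφ2-sinφ1·cosφ2·cosΔλ=0.84146824; θ=atan2(y, x)=-31.4399° <0 so +360° → 328.5601° ≈ 328.6°
Leg 6: φ1=0.7625064, φ2=0.8533892, Δφ=0.0908828, Δλ=1.4269131 rad; a=sin²(Δφ/2)+cosφ1·cosφ2·sin²(Δλ/2)=0.2056779882; c=2·atan2(√a, √(1-a))=0.941415886; dist=6371·c=5997.761 ≈ 5997.8 km; running total=52144.5 km
Leg 6 bearing: y=sinΔλ·cosφ2=0.65063963, x=cosφ1·sinφ2-sinφ1·cosφ2·cosΔλ=0.47975648; θ=atan2(y, x)=53.5964° ≈ 53.6°
Leg 7: φ1=0.8533892, φ2=-0.0231605, Δφ=-0.8765497, Δλ=0.6018314 rad; a=sin²(Δφ/2)+cosφ1·cosφ2·sin²(Δλ/2)=0.2378366620; c=2·atan2(√a, √(1-a))=1.018872141; dist=6371·c=6491.234 ≈ 6491.2 km; running total=58635.7 km
Leg 7 bearing: y=sinΔλ·cosφ2=0.56600122, x=cosφ1·sinφ2-sinφ1·cosφ2·cosΔλ=-0.63617934; θ=atan2(y, x)=138.3409° ≈ 138.3°

Leg 1: dist=3442.8 km, bearing=257.9°
Leg 2: dist=12650.4 km, bearing=333.7°
Leg 3: dist=7985.2 km, bearing=52.5°
Leg 4: dist=11003.6 km, bearing=45.2°
Leg 5: dist=11064.7 km, bearing=328.6°
Leg 6: dist=5997.8 km, bearing=53.6°
Leg 7: dist=6491.2 km, bearing=138.3°
Total: 58635.7 km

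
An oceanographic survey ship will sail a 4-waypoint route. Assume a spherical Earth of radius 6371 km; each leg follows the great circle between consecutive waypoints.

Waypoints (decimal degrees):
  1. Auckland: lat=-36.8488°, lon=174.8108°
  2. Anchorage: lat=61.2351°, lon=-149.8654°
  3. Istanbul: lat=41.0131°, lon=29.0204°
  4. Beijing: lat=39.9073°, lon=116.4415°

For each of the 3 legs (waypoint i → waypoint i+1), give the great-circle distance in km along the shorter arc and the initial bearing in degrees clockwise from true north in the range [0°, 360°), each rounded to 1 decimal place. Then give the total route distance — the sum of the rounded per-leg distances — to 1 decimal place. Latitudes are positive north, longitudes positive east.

Leg 1: dist=11365.4 km, bearing=16.5°
Leg 2: dist=8645.2 km, bearing=0.9°
Leg 3: dist=7054.8 km, bearing=58.9°
Total: 27065.4 km

Leg 1: φ1=-0.6431329, φ2=1.0687541, Δφ=1.7118870, Δλ=-5.6666687 rad; a=sin²(Δφ/2)+cosφ1·cosφ2·sin²(Δλ/2)=0.6057585857; c=2·atan2(√a, √(1-a))=1.783923320; dist=6371·c=11365.375 ≈ 11365.4 km; running total=11365.4 km
Leg 1 bearing: y=sinΔλ·cosφ2=0.27823788, x=cosφ1·sinφ2-sinφ1·cosφ2·cosΔλ=0.93693338; θ=atan2(y, x)=16.5397° ≈ 16.5°
Leg 2: φ1=1.0687541, φ2=0.7158136, Δφ=-0.3529405, Δλ=3.1221462 rad; a=sin²(Δφ/2)+cosφ1·cosφ2·sin²(Δλ/2)=0.3938921868; c=2·atan2(√a, √(1-a))=1.356954655; dist=6371·c=8645.158 ≈ 8645.2 km; running total=20010.6 km
Leg 2 bearing: y=sinΔλ·cosφ2=0.01467259, x=cosφ1·sinφ2-sinφ1·cosφ2·cosΔλ=0.97711271; θ=atan2(y, x)=0.8603° ≈ 0.9°
Leg 3: φ1=0.7158136, φ2=0.6965138, Δφ=-0.0192999, Δλ=1.5257860 rad; a=sin²(Δφ/2)+cosφ1·cosφ2·sin²(Δλ/2)=0.2764763722; c=2·atan2(√a, √(1-a))=1.107334683; dist=6371·c=7054.829 ≈ 7054.8 km; running total=27065.4 km
Leg 3 bearing: y=sinΔλ·cosφ2=0.76630652, x=cosφ1·sinφ2-sinφ1·cosφ2·cosΔλ=0.46143587; θ=atan2(y, x)=58.9455° ≈ 58.9°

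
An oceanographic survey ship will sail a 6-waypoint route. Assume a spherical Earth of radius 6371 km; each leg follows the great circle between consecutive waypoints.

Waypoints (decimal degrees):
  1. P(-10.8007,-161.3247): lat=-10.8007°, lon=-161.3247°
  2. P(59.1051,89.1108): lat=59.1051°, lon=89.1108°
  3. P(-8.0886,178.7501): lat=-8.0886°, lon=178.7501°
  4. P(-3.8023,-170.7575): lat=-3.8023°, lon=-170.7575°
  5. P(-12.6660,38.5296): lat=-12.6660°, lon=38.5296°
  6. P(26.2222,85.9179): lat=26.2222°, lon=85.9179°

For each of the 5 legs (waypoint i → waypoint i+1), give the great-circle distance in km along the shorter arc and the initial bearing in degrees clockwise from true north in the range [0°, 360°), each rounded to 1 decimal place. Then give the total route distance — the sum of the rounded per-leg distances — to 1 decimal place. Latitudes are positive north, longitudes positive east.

Leg 1: φ1=-0.1885078, φ2=1.0315786, Δφ=1.2200864, Δλ=4.3709240 rad; a=sin²(Δφ/2)+cosφ1·cosφ2·sin²(Δλ/2)=0.6648505390; c=2·atan2(√a, √(1-a))=1.906783258; dist=6371·c=12148.116 ≈ 12148.1 km; running total=12148.1 km
Leg 1 bearing: y=sinΔλ·cosφ2=-0.48382004, x=cosφ1·sinφ2-sinφ1·cosφ2·cosΔλ=0.81068821; θ=atan2(y, x)=-30.8288° <0 so +360° → 329.1712° ≈ 329.2°
Leg 2: φ1=1.0315786, φ2=-0.1411727, Δφ=-1.1727513, Δλ=1.5645009 rad; a=sin²(Δφ/2)+cosφ1·cosφ2·sin²(Δλ/2)=0.5587697590; c=2·atan2(√a, √(1-a))=1.688608187; dist=6371·c=10758.123 ≈ 10758.1 km; running total=22906.2 km
Leg 2 bearing: y=sinΔλ·cosφ2=0.99003205, x=cosφ1·sinφ2-sinφ1·cosφ2·cosΔλ=-0.07759506; θ=atan2(y, x)=94.4815° ≈ 94.5°
Leg 3: φ1=-0.1411727, φ2=-0.0663627, Δφ=0.0748100, Δλ=-6.1000584 rad; a=sin²(Δφ/2)+cosφ1·cosφ2·sin²(Δλ/2)=0.0096575551; c=2·atan2(√a, √(1-a))=0.196863462; dist=6371·c=1254.217 ≈ 1254.2 km; running total=24160.4 km
Leg 3 bearing: y=sinΔλ·cosφ2=0.18170425, x=cosφ1·sinφ2-sinφ1·cosφ2·cosΔλ=0.07239276; θ=atan2(y, x)=68.2772° ≈ 68.3°
Leg 4: φ1=-0.0663627, φ2=-0.2210634, Δφ=-0.1547007, Δλ=3.6527490 rad; a=sin²(Δφ/2)+cosφ1·cosφ2·sin²(Δλ/2)=0.9172706023; c=2·atan2(√a, √(1-a))=2.558095844; dist=6371·c=16297.629 ≈ 16297.6 km; running total=40458.0 km
Leg 4 bearing: y=sinΔλ·cosφ2=-0.47728167, x=cosφ1·sinφ2-sinφ1·cosφ2·cosΔλ=-0.27521480; θ=atan2(y, x)=-119.9690° <0 so +360° → 240.0310° ≈ 240.0°
Leg 5: φ1=-0.2210634, φ2=0.4576637, Δφ=0.6787271, Δλ=0.8270819 rad; a=sin²(Δφ/2)+cosφ1·cosφ2·sin²(Δλ/2)=0.2521561930; c=2·atan2(√a, √(1-a))=1.052169949; dist=6371·c=6703.375 ≈ 6703.4 km; running total=47161.4 km
Leg 5 bearing: y=sinΔλ·cosφ2=0.66021929, x=cosφ1·sinφ2-sinφ1·cosφ2·cosΔλ=0.56427323; θ=atan2(y, x)=49.4803° ≈ 49.5°

Leg 1: dist=12148.1 km, bearing=329.2°
Leg 2: dist=10758.1 km, bearing=94.5°
Leg 3: dist=1254.2 km, bearing=68.3°
Leg 4: dist=16297.6 km, bearing=240.0°
Leg 5: dist=6703.4 km, bearing=49.5°
Total: 47161.4 km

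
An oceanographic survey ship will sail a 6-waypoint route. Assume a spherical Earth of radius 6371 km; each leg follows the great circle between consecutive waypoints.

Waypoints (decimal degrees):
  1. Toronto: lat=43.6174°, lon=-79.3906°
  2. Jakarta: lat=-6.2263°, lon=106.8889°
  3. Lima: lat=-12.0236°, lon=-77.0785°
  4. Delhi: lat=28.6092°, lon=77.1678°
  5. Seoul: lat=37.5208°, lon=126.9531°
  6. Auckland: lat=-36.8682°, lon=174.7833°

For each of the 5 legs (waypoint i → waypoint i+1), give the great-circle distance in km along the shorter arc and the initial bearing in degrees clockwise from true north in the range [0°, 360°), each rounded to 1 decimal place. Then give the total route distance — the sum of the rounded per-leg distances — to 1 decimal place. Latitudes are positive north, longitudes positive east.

Leg 1: φ1=0.7612672, φ2=-0.1086694, Δφ=-0.8699367, Δλ=3.2511906 rad; a=sin²(Δφ/2)+cosφ1·cosφ2·sin²(Δλ/2)=0.8950954582; c=2·atan2(√a, √(1-a))=2.481916778; dist=6371·c=15812.292 ≈ 15812.3 km; running total=15812.3 km
Leg 1 bearing: y=sinΔλ·cosφ2=-0.10873348, x=cosφ1·sinφ2-sinφ1·cosφ2·cosΔλ=0.60313792; θ=atan2(y, x)=-10.2195° <0 so +360° → 349.7805° ≈ 349.8°
Leg 2: φ1=-0.1086694, φ2=-0.2098514, Δφ=-0.1011820, Δλ=-3.2108368 rad; a=sin²(Δφ/2)+cosφ1·cosφ2·sin²(Δλ/2)=0.9736848250; c=2·atan2(√a, √(1-a))=2.815713535; dist=6371·c=17938.911 ≈ 17938.9 km; running total=33751.2 km
Leg 2 bearing: y=sinΔλ·cosφ2=0.06767100, x=cosφ1·sinφ2-sinφ1·cosφ2·cosΔλ=-0.31290795; θ=atan2(y, x)=167.7969° ≈ 167.8°
Leg 3: φ1=-0.2098514, φ2=0.4993247, Δφ=0.7091761, Δλ=2.6921058 rad; a=sin²(Δφ/2)+cosφ1·cosφ2·sin²(Δλ/2)=0.9365525730; c=2·atan2(√a, √(1-a))=2.632331887; dist=6371·c=16770.586 ≈ 16770.6 km; running total=50521.8 km
Leg 3 bearing: y=sinΔλ·cosφ2=0.38145320, x=cosφ1·sinφ2-sinφ1·cosφ2·cosΔλ=0.30361301; θ=atan2(y, x)=51.4824° ≈ 51.5°
Leg 4: φ1=0.4993247, φ2=0.6548615, Δφ=0.1555368, Δλ=0.8689174 rad; a=sin²(Δφ/2)+cosφ1·cosφ2·sin²(Δλ/2)=0.1294006616; c=2·atan2(√a, √(1-a))=0.735942081; dist=6371·c=4688.687 ≈ 4688.7 km; running total=55210.5 km
Leg 4 bearing: y=sinΔλ·cosφ2=0.60565993, x=cosφ1·sinφ2-sinφ1·cosφ2·cosΔλ=0.28948328; θ=atan2(y, x)=64.4539° ≈ 64.5°
Leg 5: φ1=0.6548615, φ2=-0.6434715, Δφ=-1.2983330, Δλ=0.8347945 rad; a=sin²(Δφ/2)+cosφ1·cosφ2·sin²(Δλ/2)=0.4697214601; c=2·atan2(√a, √(1-a))=1.510202174; dist=6371·c=9621.498 ≈ 9621.5 km; running total=64832.0 km
Leg 5 bearing: y=sinΔλ·cosφ2=0.59294002, x=cosφ1·sinφ2-sinφ1·cosφ2·cosΔλ=-0.80296636; θ=atan2(y, x)=143.5565° ≈ 143.6°

Leg 1: dist=15812.3 km, bearing=349.8°
Leg 2: dist=17938.9 km, bearing=167.8°
Leg 3: dist=16770.6 km, bearing=51.5°
Leg 4: dist=4688.7 km, bearing=64.5°
Leg 5: dist=9621.5 km, bearing=143.6°
Total: 64832.0 km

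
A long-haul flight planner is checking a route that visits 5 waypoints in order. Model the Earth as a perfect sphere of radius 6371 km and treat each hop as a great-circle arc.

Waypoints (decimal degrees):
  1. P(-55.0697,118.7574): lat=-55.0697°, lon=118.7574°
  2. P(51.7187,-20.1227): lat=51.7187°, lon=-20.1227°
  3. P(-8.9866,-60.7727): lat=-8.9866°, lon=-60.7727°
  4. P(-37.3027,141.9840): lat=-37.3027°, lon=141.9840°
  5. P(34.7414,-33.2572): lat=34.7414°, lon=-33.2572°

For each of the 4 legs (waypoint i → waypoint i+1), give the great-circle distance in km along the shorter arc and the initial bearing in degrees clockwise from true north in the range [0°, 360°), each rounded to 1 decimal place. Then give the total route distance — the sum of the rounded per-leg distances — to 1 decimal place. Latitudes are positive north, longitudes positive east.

Leg 1: φ1=-0.9611476, φ2=0.9026616, Δφ=1.8638092, Δλ=-2.4239150 rad; a=sin²(Δφ/2)+cosφ1·cosφ2·sin²(Δλ/2)=0.9553958387; c=2·atan2(√a, √(1-a))=2.715993867; dist=6371·c=17303.597 ≈ 17303.6 km; running total=17303.6 km
Leg 1 bearing: y=sinΔλ·cosφ2=-0.40742112, x=cosφ1·sinφ2-sinφ1·cosφ2·cosΔλ=0.06683227; θ=atan2(y, x)=-80.6843° <0 so +360° → 279.3157° ≈ 279.3°
Leg 2: φ1=0.9026616, φ2=-0.1568458, Δφ=-1.0595074, Δλ=-0.7094763 rad; a=sin²(Δφ/2)+cosφ1·cosφ2·sin²(Δλ/2)=0.3291760838; c=2·atan2(√a, √(1-a))=1.222126653; dist=6371·c=7786.169 ≈ 7786.2 km; running total=25089.8 km
Leg 2 bearing: y=sinΔλ·cosφ2=-0.64344011, x=cosφ1·sinφ2-sinφ1·cosφ2·cosΔλ=-0.68502670; θ=atan2(y, x)=-136.7930° <0 so +360° → 223.2070° ≈ 223.2°
Leg 3: φ1=-0.1568458, φ2=-0.6510549, Δφ=-0.4942092, Δλ=3.5387720 rad; a=sin²(Δφ/2)+cosφ1·cosφ2·sin²(Δλ/2)=0.8149283399; c=2·atan2(√a, √(1-a))=2.252165003; dist=6371·c=14348.543 ≈ 14348.5 km; running total=39438.3 km
Leg 3 bearing: y=sinΔλ·cosφ2=-0.30769305, x=cosφ1·sinφ2-sinφ1·cosφ2·cosΔλ=-0.71316586; θ=atan2(y, x)=-156.6624° <0 so +360° → 203.3376° ≈ 203.3°
Leg 4: φ1=-0.6510549, φ2=0.6063518, Δφ=1.2574068, Δλ=-3.0585359 rad; a=sin²(Δφ/2)+cosφ1·cosφ2·sin²(Δλ/2)=0.9983738630; c=2·atan2(√a, √(1-a))=3.060920001; dist=6371·c=19501.121 ≈ 19501.1 km; running total=58939.4 km
Leg 4 bearing: y=sinΔλ·cosφ2=-0.06817197, x=cosφ1·sinφ2-sinφ1·cosφ2·cosΔλ=-0.04297154; θ=atan2(y, x)=-122.2249° <0 so +360° → 237.7751° ≈ 237.8°

Leg 1: dist=17303.6 km, bearing=279.3°
Leg 2: dist=7786.2 km, bearing=223.2°
Leg 3: dist=14348.5 km, bearing=203.3°
Leg 4: dist=19501.1 km, bearing=237.8°
Total: 58939.4 km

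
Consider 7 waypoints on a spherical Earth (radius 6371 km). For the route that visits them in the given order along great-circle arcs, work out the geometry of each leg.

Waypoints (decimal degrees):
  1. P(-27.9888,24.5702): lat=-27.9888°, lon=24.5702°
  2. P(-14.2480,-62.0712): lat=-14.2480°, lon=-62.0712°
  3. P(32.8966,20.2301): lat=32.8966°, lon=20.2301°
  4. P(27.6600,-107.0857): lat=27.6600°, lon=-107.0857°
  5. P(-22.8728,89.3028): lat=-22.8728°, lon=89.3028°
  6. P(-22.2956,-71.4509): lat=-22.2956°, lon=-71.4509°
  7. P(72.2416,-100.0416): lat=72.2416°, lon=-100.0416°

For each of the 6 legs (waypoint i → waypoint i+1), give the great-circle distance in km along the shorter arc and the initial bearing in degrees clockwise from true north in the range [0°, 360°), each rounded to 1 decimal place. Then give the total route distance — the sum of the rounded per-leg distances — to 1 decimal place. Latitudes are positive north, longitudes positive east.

Leg 1: φ1=-0.4884967, φ2=-0.2486745, Δφ=0.2398222, Δλ=-1.5121777 rad; a=sin²(Δφ/2)+cosφ1·cosφ2·sin²(Δλ/2)=0.4171774038; c=2·atan2(√a, √(1-a))=1.404384121; dist=6371·c=8947.331 ≈ 8947.3 km; running total=8947.3 km
Leg 1 bearing: y=sinΔλ·cosφ2=-0.96757476, x=cosφ1·sinφ2-sinφ1·cosφ2·cosΔλ=-0.19068498; θ=atan2(y, x)=-101.1487° <0 so +360° → 258.8513° ≈ 258.9°
Leg 2: φ1=-0.2486745, φ2=0.5741540, Δφ=0.8228285, Δλ=1.4364287 rad; a=sin²(Δφ/2)+cosφ1·cosφ2·sin²(Δλ/2)=0.5123253339; c=2·atan2(√a, √(1-a))=1.595449492; dist=6371·c=10164.609 ≈ 10164.6 km; running total=19111.9 km
Leg 2 bearing: y=sinΔλ·cosφ2=0.83208367, x=cosφ1·sinφ2-sinφ1·cosφ2·cosΔλ=0.55410207; θ=atan2(y, x)=56.3395° ≈ 56.3°
Leg 3: φ1=0.5741540, φ2=0.4827581, Δφ=-0.0913959, Δλ=-2.2220799 rad; a=sin²(Δφ/2)+cosφ1·cosφ2·sin²(Δλ/2)=0.5993511152; c=2·atan2(√a, √(1-a))=1.770829896; dist=6371·c=11281.957 ≈ 11282.0 km; running total=30393.9 km
Leg 3 bearing: y=sinΔλ·cosφ2=-0.70441709, x=cosφ1·sinφ2-sinφ1·cosφ2·cosΔλ=0.68140589; θ=atan2(y, x)=-45.9513° <0 so +360° → 314.0487° ≈ 314.0°
Leg 4: φ1=0.4827581, φ2=-0.3992057, Δφ=-0.8819637, Δλ=3.4276259 rad; a=sin²(Δφ/2)+cosφ1·cosφ2·sin²(Δλ/2)=0.9816774766; c=2·atan2(√a, √(1-a))=2.870037614; dist=6371·c=18285.010 ≈ 18285.0 km; running total=48678.9 km
Leg 4 bearing: y=sinΔλ·cosφ2=-0.25996354, x=cosφ1·sinφ2-sinφ1·cosφ2·cosΔλ=0.06607715; θ=atan2(y, x)=-75.7387° <0 so +360° → 284.2613° ≈ 284.3°
Leg 5: φ1=-0.3992057, φ2=-0.3891316, Δφ=0.0100740, Δλ=-2.8056813 rad; a=sin²(Δφ/2)+cosφ1·cosφ2·sin²(Δλ/2)=0.8286900967; c=2·atan2(√a, √(1-a))=2.288133215; dist=6371·c=14577.697 ≈ 14577.7 km; running total=63256.6 km
Leg 5 bearing: y=sinΔλ·cosφ2=-0.30498619, x=cosφ1·sinφ2-sinφ1·cosφ2·cosΔλ=-0.68908251; θ=atan2(y, x)=-156.1259° <0 so +360° → 203.8741° ≈ 203.9°
Leg 6: φ1=-0.3891316, φ2=1.2608538, Δφ=1.6499854, Δλ=-0.4990019 rad; a=sin²(Δφ/2)+cosφ1·cosφ2·sin²(Δλ/2)=0.5567589009; c=2·atan2(√a, √(1-a))=1.684559357; dist=6371·c=10732.328 ≈ 10732.3 km; running total=73988.9 km
Leg 6 bearing: y=sinΔλ·cosφ2=-0.14595943, x=cosφ1·sinφ2-sinφ1·cosφ2·cosΔλ=0.98275610; θ=atan2(y, x)=-8.4478° <0 so +360° → 351.5522° ≈ 351.6°

Leg 1: dist=8947.3 km, bearing=258.9°
Leg 2: dist=10164.6 km, bearing=56.3°
Leg 3: dist=11282.0 km, bearing=314.0°
Leg 4: dist=18285.0 km, bearing=284.3°
Leg 5: dist=14577.7 km, bearing=203.9°
Leg 6: dist=10732.3 km, bearing=351.6°
Total: 73988.9 km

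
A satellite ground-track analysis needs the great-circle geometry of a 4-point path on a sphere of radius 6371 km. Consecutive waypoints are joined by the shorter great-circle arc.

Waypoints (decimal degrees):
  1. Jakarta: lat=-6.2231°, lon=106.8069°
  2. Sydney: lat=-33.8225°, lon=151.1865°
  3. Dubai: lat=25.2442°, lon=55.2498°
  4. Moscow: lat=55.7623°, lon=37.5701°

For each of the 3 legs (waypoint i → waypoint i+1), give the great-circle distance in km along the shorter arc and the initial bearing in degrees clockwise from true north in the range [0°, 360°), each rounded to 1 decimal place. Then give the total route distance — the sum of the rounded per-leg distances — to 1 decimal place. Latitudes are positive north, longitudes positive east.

Leg 1: dist=5494.4 km, bearing=130.1°
Leg 2: dist=12049.9 km, bearing=288.6°
Leg 3: dist=3683.9 km, bearing=341.8°
Total: 21228.2 km

Leg 1: φ1=-0.1086136, φ2=-0.5903140, Δφ=-0.4817004, Δλ=0.7745701 rad; a=sin²(Δφ/2)+cosφ1·cosφ2·sin²(Δλ/2)=0.1746972351; c=2·atan2(√a, √(1-a))=0.862414800; dist=6371·c=5494.445 ≈ 5494.4 km; running total=5494.4 km
Leg 1 bearing: y=sinΔλ·cosφ2=0.58104511, x=cosφ1·sinφ2-sinφ1·cosφ2·cosΔλ=-0.48897753; θ=atan2(y, x)=130.0822° ≈ 130.1°
Leg 2: φ1=-0.5903140, φ2=0.4405944, Δφ=1.0309084, Δλ=-1.6744113 rad; a=sin²(Δφ/2)+cosφ1·cosφ2·sin²(Δλ/2)=0.6575531574; c=2·atan2(√a, √(1-a))=1.891365000; dist=6371·c=12049.886 ≈ 12049.9 km; running total=17544.3 km
Leg 2 bearing: y=sinΔλ·cosφ2=-0.89964729, x=cosφ1·sinφ2-sinφ1·cosφ2·cosΔλ=0.30222965; θ=atan2(y, x)=-71.4306° <0 so +360° → 288.5694° ≈ 288.6°
Leg 3: φ1=0.4405944, φ2=0.9732357, Δφ=0.5326413, Δλ=-0.3085690 rad; a=sin²(Δφ/2)+cosφ1·cosφ2·sin²(Δλ/2)=0.0812833963; c=2·atan2(√a, √(1-a))=0.578226586; dist=6371·c=3683.882 ≈ 3683.9 km; running total=21228.2 km
Leg 3 bearing: y=sinΔλ·cosφ2=-0.17086744, x=cosφ1·sinφ2-sinφ1·cosφ2·cosΔλ=0.51914347; θ=atan2(y, x)=-18.2181° <0 so +360° → 341.7819° ≈ 341.8°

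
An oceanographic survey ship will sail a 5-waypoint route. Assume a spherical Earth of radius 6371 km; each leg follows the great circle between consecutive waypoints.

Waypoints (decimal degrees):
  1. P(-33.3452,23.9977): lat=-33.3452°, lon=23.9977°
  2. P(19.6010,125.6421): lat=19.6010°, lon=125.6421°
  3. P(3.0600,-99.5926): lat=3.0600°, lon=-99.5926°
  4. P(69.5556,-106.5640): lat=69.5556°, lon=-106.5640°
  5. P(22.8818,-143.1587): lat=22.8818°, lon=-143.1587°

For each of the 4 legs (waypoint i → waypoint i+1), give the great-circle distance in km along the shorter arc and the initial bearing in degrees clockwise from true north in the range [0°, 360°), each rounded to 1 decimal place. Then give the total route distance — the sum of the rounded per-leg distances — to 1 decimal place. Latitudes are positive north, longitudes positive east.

Leg 1: φ1=-0.5819835, φ2=0.3421020, Δφ=0.9240855, Δλ=1.7740294 rad; a=sin²(Δφ/2)+cosφ1·cosφ2·sin²(Δλ/2)=0.6716197161; c=2·atan2(√a, √(1-a))=1.921160024; dist=6371·c=12239.711 ≈ 12239.7 km; running total=12239.7 km
Leg 1 bearing: y=sinΔλ·cosφ2=0.92266336, x=cosφ1·sinφ2-sinφ1·cosφ2·cosΔλ=0.17572426; θ=atan2(y, x)=79.2170° ≈ 79.2°
Leg 2: φ1=0.3421020, φ2=0.0534071, Δφ=-0.2886949, Δλ=-3.9310871 rad; a=sin²(Δφ/2)+cosφ1·cosφ2·sin²(Δλ/2)=0.8222715472; c=2·atan2(√a, √(1-a))=2.271221860; dist=6371·c=14469.954 ≈ 14470.0 km; running total=26709.7 km
Leg 2 bearing: y=sinΔλ·cosφ2=0.70898503, x=cosφ1·sinφ2-sinφ1·cosφ2·cosΔλ=0.28618950; θ=atan2(y, x)=68.0180° ≈ 68.0°
Leg 3: φ1=0.0534071, φ2=1.2139742, Δφ=1.1605672, Δλ=-0.1216739 rad; a=sin²(Δφ/2)+cosφ1·cosφ2·sin²(Δλ/2)=0.3018796179; c=2·atan2(√a, √(1-a))=1.163377490; dist=6371·c=7411.878 ≈ 7411.9 km; running total=34121.6 km
Leg 3 bearing: y=sinΔλ·cosφ2=-0.04239569, x=cosφ1·sinφ2-sinφ1·cosφ2·cosΔλ=0.91716730; θ=atan2(y, x)=-2.6466° <0 so +360° → 357.3534° ≈ 357.4°
Leg 4: φ1=1.2139742, φ2=0.3993627, Δφ=-0.8146115, Δλ=-0.6386980 rad; a=sin²(Δφ/2)+cosφ1·cosφ2·sin²(Δλ/2)=0.1886434033; c=2·atan2(√a, √(1-a))=0.898590828; dist=6371·c=5724.922 ≈ 5724.9 km; running total=39846.5 km
Leg 4 bearing: y=sinΔλ·cosφ2=-0.54923890, x=cosφ1·sinφ2-sinφ1·cosφ2·cosΔλ=-0.55728351; θ=atan2(y, x)=-135.4165° <0 so +360° → 224.5835° ≈ 224.6°

Leg 1: dist=12239.7 km, bearing=79.2°
Leg 2: dist=14470.0 km, bearing=68.0°
Leg 3: dist=7411.9 km, bearing=357.4°
Leg 4: dist=5724.9 km, bearing=224.6°
Total: 39846.5 km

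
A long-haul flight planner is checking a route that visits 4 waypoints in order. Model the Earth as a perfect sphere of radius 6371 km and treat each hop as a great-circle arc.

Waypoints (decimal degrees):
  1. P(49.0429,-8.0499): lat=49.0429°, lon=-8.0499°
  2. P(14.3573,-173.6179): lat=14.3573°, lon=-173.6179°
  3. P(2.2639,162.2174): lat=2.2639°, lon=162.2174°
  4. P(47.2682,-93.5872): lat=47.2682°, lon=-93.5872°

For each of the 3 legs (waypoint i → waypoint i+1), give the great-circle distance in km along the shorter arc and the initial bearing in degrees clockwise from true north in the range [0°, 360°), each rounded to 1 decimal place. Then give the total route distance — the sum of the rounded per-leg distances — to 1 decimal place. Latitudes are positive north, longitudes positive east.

Leg 1: dist=12823.3 km, bearing=344.5°
Leg 2: dist=2974.4 km, bearing=245.3°
Leg 3: dist=10884.8 km, bearing=41.6°
Total: 26682.5 km

Leg 1: φ1=0.8559601, φ2=0.2505822, Δφ=-0.6053779, Δλ=-2.8897067 rad; a=sin²(Δφ/2)+cosφ1·cosφ2·sin²(Δλ/2)=0.7138586503; c=2·atan2(√a, √(1-a))=2.012762236; dist=6371·c=12823.308 ≈ 12823.3 km; running total=12823.3 km
Leg 1 bearing: y=sinΔλ·cosφ2=-0.24144689, x=cosφ1·sinφ2-sinφ1·cosφ2·cosΔλ=0.87106906; θ=atan2(y, x)=-15.4926° <0 so +360° → 344.5074° ≈ 344.5°
Leg 2: φ1=0.2505822, φ2=0.0395125, Δφ=-0.2110696, Δλ=5.8614317 rad; a=sin²(Δφ/2)+cosφ1·cosφ2·sin²(Δλ/2)=0.0535085528; c=2·atan2(√a, √(1-a))=0.466866797; dist=6371·c=2974.408 ≈ 2974.4 km; running total=15797.7 km
Leg 2 bearing: y=sinΔλ·cosφ2=-0.40904148, x=cosφ1·sinφ2-sinφ1·cosφ2·cosΔλ=-0.18779407; θ=atan2(y, x)=-114.6602° <0 so +360° → 245.3398° ≈ 245.3°
Leg 3: φ1=0.0395125, φ2=0.8249857, Δφ=0.7854732, Δλ=-4.4646325 rad; a=sin²(Δφ/2)+cosφ1·cosφ2·sin²(Δλ/2)=0.5686295100; c=2·atan2(√a, √(1-a))=1.708490037; dist=6371·c=10884.790 ≈ 10884.8 km; running total=26682.5 km
Leg 3 bearing: y=sinΔλ·cosφ2=0.65784742, x=cosφ1·sinφ2-sinφ1·cosφ2·cosΔλ=0.74053813; θ=atan2(y, x)=41.6159° ≈ 41.6°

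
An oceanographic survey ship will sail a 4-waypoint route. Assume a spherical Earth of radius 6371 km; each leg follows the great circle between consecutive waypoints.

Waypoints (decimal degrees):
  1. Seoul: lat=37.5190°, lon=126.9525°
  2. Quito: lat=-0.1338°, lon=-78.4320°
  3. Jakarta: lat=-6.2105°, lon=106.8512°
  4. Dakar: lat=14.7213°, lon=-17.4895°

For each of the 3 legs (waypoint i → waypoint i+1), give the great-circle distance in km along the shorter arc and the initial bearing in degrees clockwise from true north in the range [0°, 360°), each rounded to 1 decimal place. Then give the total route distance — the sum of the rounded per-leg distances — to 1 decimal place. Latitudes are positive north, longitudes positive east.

Leg 1: dist=15110.2 km, bearing=38.0°
Leg 2: dist=19097.8 km, bearing=219.6°
Leg 3: dist=13870.7 km, bearing=283.6°
Total: 48078.7 km

Leg 1: φ1=0.6548301, φ2=-0.0023353, Δφ=-0.6571653, Δλ=-3.5846358 rad; a=sin²(Δφ/2)+cosφ1·cosφ2·sin²(Δλ/2)=0.8589969764; c=2·atan2(√a, √(1-a))=2.371712297; dist=6371·c=15110.179 ≈ 15110.2 km; running total=15110.2 km
Leg 1 bearing: y=sinΔλ·cosφ2=0.42868957, x=cosφ1·sinφ2-sinφ1·cosφ2·cosΔλ=0.54837025; θ=atan2(y, x)=38.0166° ≈ 38.0°
Leg 2: φ1=-0.0023353, φ2=-0.1083937, Δφ=-0.1060584, Δλ=3.2338019 rad; a=sin²(Δφ/2)+cosφ1·cosφ2·sin²(Δλ/2)=0.9948262488; c=2·atan2(√a, √(1-a))=2.997610732; dist=6371·c=19097.778 ≈ 19097.8 km; running total=34208.0 km
Leg 2 bearing: y=sinΔλ·cosφ2=-0.09153823, x=cosφ1·sinφ2-sinφ1·cosφ2·cosΔλ=-0.11049293; θ=atan2(y, x)=-140.3598° <0 so +360° → 219.6402° ≈ 219.6°
Leg 3: φ1=-0.1083937, φ2=0.2569352, Δφ=0.3653288, Δλ=-2.1701546 rad; a=sin²(Δφ/2)+cosφ1·cosφ2·sin²(Δλ/2)=0.7849418036; c=2·atan2(√a, √(1-a))=2.177160531; dist=6371·c=13870.690 ≈ 13870.7 km; running total=48078.7 km
Leg 3 bearing: y=sinΔλ·cosφ2=-0.79859289, x=cosφ1·sinφ2-sinφ1·cosφ2·cosΔλ=0.19360285; θ=atan2(y, x)=-76.3727° <0 so +360° → 283.6273° ≈ 283.6°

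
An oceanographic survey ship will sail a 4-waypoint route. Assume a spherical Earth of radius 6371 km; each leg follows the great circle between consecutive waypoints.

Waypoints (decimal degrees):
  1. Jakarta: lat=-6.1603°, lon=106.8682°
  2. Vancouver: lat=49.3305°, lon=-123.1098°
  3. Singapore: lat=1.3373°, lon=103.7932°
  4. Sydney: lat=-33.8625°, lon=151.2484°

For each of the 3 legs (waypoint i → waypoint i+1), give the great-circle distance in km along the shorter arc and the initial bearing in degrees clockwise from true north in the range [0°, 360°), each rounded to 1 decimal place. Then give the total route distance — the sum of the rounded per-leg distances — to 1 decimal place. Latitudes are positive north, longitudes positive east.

Leg 1: φ1=-0.1075175, φ2=0.8609796, Δφ=0.9684972, Δλ=-4.0138733 rad; a=sin²(Δφ/2)+cosφ1·cosφ2·sin²(Δλ/2)=0.7490329683; c=2·atan2(√a, √(1-a))=2.092163274; dist=6371·c=13329.172 ≈ 13329.2 km; running total=13329.2 km
Leg 1 bearing: y=sinΔλ·cosφ2=0.49906625, x=cosφ1·sinφ2-sinφ1·cosφ2·cosΔλ=0.70912848; θ=atan2(y, x)=35.1369° ≈ 35.1°
Leg 2: φ1=0.8609796, φ2=0.0233403, Δφ=-0.8376394, Δλ=3.9602044 rad; a=sin²(Δφ/2)+cosφ1·cosφ2·sin²(Δλ/2)=0.7137190820; c=2·atan2(√a, √(1-a))=2.012453449; dist=6371·c=12821.341 ≈ 12821.3 km; running total=26150.5 km
Leg 2 bearing: y=sinΔλ·cosφ2=-0.72999917, x=cosφ1·sinφ2-sinφ1·cosφ2·cosΔλ=0.53328963; θ=atan2(y, x)=-53.8506° <0 so +360° → 306.1494° ≈ 306.1°
Leg 3: φ1=0.0233403, φ2=-0.5910121, Δφ=-0.6143524, Δλ=0.8282495 rad; a=sin²(Δφ/2)+cosφ1·cosφ2·sin²(Δλ/2)=0.2258419001; c=2·atan2(√a, √(1-a))=0.990446883; dist=6371·c=6310.137 ≈ 6310.1 km; running total=32460.6 km
Leg 3 bearing: y=sinΔλ·cosφ2=0.61177942, x=cosφ1·sinφ2-sinφ1·cosφ2·cosΔλ=-0.57015374; θ=atan2(y, x)=132.9830° ≈ 133.0°

Leg 1: dist=13329.2 km, bearing=35.1°
Leg 2: dist=12821.3 km, bearing=306.1°
Leg 3: dist=6310.1 km, bearing=133.0°
Total: 32460.6 km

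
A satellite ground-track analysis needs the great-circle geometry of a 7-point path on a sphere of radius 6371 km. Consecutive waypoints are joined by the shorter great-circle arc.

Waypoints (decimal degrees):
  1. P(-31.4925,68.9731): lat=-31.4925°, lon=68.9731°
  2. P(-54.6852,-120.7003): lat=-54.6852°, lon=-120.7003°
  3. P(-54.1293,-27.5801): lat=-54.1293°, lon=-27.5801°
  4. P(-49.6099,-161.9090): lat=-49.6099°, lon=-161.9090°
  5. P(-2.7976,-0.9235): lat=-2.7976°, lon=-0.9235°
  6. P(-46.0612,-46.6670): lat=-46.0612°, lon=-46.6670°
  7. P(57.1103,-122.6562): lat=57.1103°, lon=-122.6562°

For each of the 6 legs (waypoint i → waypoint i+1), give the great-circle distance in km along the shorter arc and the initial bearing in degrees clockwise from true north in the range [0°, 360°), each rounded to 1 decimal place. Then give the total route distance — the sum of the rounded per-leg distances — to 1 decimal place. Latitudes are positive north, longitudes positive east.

Leg 1: φ1=-0.5496478, φ2=-0.9544368, Δφ=-0.4047890, Δλ=-3.3104253 rad; a=sin²(Δφ/2)+cosφ1·cosφ2·sin²(Δλ/2)=0.5298268259; c=2·atan2(√a, √(1-a))=1.630485416; dist=6371·c=10387.823 ≈ 10387.8 km; running total=10387.8 km
Leg 1 bearing: y=sinΔλ·cosφ2=0.09713384, x=cosφ1·sinφ2-sinφ1·cosφ2·cosΔλ=-0.99348199; θ=atan2(y, x)=174.4159° ≈ 174.4°
Leg 2: φ1=-0.9544368, φ2=-0.9447345, Δφ=0.0097023, Δλ=1.6252541 rad; a=sin²(Δφ/2)+cosφ1·cosφ2·sin²(Δλ/2)=0.1786039660; c=2·atan2(√a, √(1-a))=0.872658806; dist=6371·c=5559.709 ≈ 5559.7 km; running total=15947.5 km
Leg 2 bearing: y=sinΔλ·cosφ2=0.58508938, x=cosφ1·sinφ2-sinφ1·cosφ2·cosΔλ=-0.49445806; θ=atan2(y, x)=130.2011° ≈ 130.2°
Leg 3: φ1=-0.9447345, φ2=-0.8658561, Δφ=0.0788784, Δλ=-2.3444816 rad; a=sin²(Δφ/2)+cosφ1·cosφ2·sin²(Δλ/2)=0.3240621728; c=2·atan2(√a, √(1-a))=1.211222172; dist=6371·c=7716.696 ≈ 7716.7 km; running total=23664.2 km
Leg 3 bearing: y=sinΔλ·cosφ2=-0.46353219, x=cosφ1·sinφ2-sinφ1·cosφ2·cosΔλ=-0.81321672; θ=atan2(y, x)=-150.3169° <0 so +360° → 209.6831° ≈ 209.7°
Leg 4: φ1=-0.8658561, φ2=-0.0488273, Δφ=0.8170288, Δλ=2.8097270 rad; a=sin²(Δφ/2)+cosφ1·cosφ2·sin²(Δλ/2)=0.7873634260; c=2·atan2(√a, √(1-a))=2.183066655; dist=6371·c=13908.318 ≈ 13908.3 km; running total=37572.5 km
Leg 4 bearing: y=sinΔλ·cosφ2=0.32541913, x=cosφ1·sinφ2-sinφ1·cosφ2·cosΔλ=-0.75086047; θ=atan2(y, x)=156.5683° ≈ 156.6°
Leg 5: φ1=-0.0488273, φ2=-0.8039196, Δφ=-0.7550923, Δλ=-0.7983747 rad; a=sin²(Δφ/2)+cosφ1·cosφ2·sin²(Δλ/2)=0.2405927553; c=2·atan2(√a, √(1-a))=1.025332706; dist=6371·c=6532.395 ≈ 6532.4 km; running total=44104.9 km
Leg 5 bearing: y=sinΔλ·cosφ2=-0.49697955, x=cosφ1·sinφ2-sinφ1·cosφ2·cosΔλ=-0.69558814; θ=atan2(y, x)=-144.4552° <0 so +360° → 215.5448° ≈ 215.5°
Leg 6: φ1=-0.8039196, φ2=0.9967628, Δφ=1.8006824, Δλ=-1.3262617 rad; a=sin²(Δφ/2)+cosφ1·cosφ2·sin²(Δλ/2)=0.7567201235; c=2·atan2(√a, √(1-a))=2.109985357; dist=6371·c=13442.717 ≈ 13442.7 km; running total=57547.6 km
Leg 6 bearing: y=sinΔλ·cosφ2=-0.52686861, x=cosφ1·sinφ2-sinφ1·cosφ2·cosΔλ=0.67733934; θ=atan2(y, x)=-37.8776° <0 so +360° → 322.1224° ≈ 322.1°

Leg 1: dist=10387.8 km, bearing=174.4°
Leg 2: dist=5559.7 km, bearing=130.2°
Leg 3: dist=7716.7 km, bearing=209.7°
Leg 4: dist=13908.3 km, bearing=156.6°
Leg 5: dist=6532.4 km, bearing=215.5°
Leg 6: dist=13442.7 km, bearing=322.1°
Total: 57547.6 km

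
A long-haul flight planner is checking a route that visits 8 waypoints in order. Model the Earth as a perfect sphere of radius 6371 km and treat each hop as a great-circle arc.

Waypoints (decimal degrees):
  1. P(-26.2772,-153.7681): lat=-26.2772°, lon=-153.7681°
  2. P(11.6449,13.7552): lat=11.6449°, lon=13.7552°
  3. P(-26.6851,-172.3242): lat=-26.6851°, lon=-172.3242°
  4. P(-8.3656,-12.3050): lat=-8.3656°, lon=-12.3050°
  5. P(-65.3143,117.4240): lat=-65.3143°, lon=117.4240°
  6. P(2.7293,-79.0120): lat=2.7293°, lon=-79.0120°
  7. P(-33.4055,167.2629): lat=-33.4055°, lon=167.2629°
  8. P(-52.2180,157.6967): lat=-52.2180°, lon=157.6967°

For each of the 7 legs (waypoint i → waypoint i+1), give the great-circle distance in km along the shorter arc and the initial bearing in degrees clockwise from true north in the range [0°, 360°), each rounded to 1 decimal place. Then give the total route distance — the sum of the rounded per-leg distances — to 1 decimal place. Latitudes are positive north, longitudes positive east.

Leg 1: dist=17928.1 km, bearing=138.9°
Leg 2: dist=18225.8 km, bearing=160.0°
Leg 3: dist=15561.3 km, bearing=148.3°
Leg 4: dist=10850.4 km, bearing=161.1°
Leg 5: dist=12934.2 km, bearing=161.6°
Leg 6: dist=12365.5 km, bearing=235.1°
Leg 7: dist=2228.1 km, bearing=197.3°
Total: 90093.4 km

Leg 1: φ1=-0.4586237, φ2=0.2032418, Δφ=0.6618655, Δλ=2.9238332 rad; a=sin²(Δφ/2)+cosφ1·cosφ2·sin²(Δλ/2)=0.9734135646; c=2·atan2(√a, √(1-a))=2.814023135; dist=6371·c=17928.141 ≈ 17928.1 km; running total=17928.1 km
Leg 1 bearing: y=sinΔλ·cosφ2=0.21159585, x=cosφ1·sinφ2-sinφ1·cosφ2·cosΔλ=-0.24237488; θ=atan2(y, x)=138.8787° ≈ 138.9°
Leg 2: φ1=0.2032418, φ2=-0.4657429, Δφ=-0.6689847, Δλ=-3.2476982 rad; a=sin²(Δφ/2)+cosφ1·cosφ2·sin²(Δλ/2)=0.9804112600; c=2·atan2(√a, √(1-a))=2.860751064; dist=6371·c=18225.845 ≈ 18225.8 km; running total=36153.9 km
Leg 2 bearing: y=sinΔλ·cosφ2=0.09462626, x=cosφ1·sinφ2-sinφ1·cosφ2·cosΔλ=-0.26051095; θ=atan2(y, x)=160.0373° ≈ 160.0°
Leg 3: φ1=-0.4657429, φ2=-0.1460073, Δφ=0.3197356, Δλ=2.7928619 rad; a=sin²(Δφ/2)+cosφ1·cosφ2·sin²(Δλ/2)=0.8827174225; c=2·atan2(√a, √(1-a))=2.442513122; dist=6371·c=15561.251 ≈ 15561.3 km; running total=51715.2 km
Leg 3 bearing: y=sinΔλ·cosφ2=0.33806944, x=cosφ1·sinφ2-sinφ1·cosφ2·cosΔλ=-0.54755689; θ=atan2(y, x)=148.3082° ≈ 148.3°
Leg 4: φ1=-0.1460073, φ2=-1.1399496, Δφ=-0.9939423, Δλ=2.2641982 rad; a=sin²(Δφ/2)+cosφ1·cosφ2·sin²(Δλ/2)=0.5659521912; c=2·atan2(√a, √(1-a))=1.703086231; dist=6371·c=10850.362 ≈ 10850.4 km; running total=62565.6 km
Leg 4 bearing: y=sinΔλ·cosφ2=0.32119720, x=cosφ1·sinφ2-sinφ1·cosφ2·cosΔλ=-0.93778121; θ=atan2(y, x)=161.0933° ≈ 161.1°
Leg 5: φ1=-1.1399496, φ2=0.0476353, Δφ=1.1875849, Δλ=-3.4284550 rad; a=sin²(Δφ/2)+cosφ1·cosφ2·sin²(Δλ/2)=0.7216926323; c=2·atan2(√a, √(1-a))=2.030168289; dist=6371·c=12934.202 ≈ 12934.2 km; running total=75499.8 km
Leg 5 bearing: y=sinΔλ·cosφ2=0.28262320, x=cosφ1·sinφ2-sinφ1·cosφ2·cosΔλ=-0.85060780; θ=atan2(y, x)=161.6204° ≈ 161.6°
Leg 6: φ1=0.0476353, φ2=-0.5830360, Δφ=-0.6306712, Δλ=4.2983079 rad; a=sin²(Δφ/2)+cosφ1·cosφ2·sin²(Δλ/2)=0.6808570142; c=2·atan2(√a, √(1-a))=1.940902082; dist=6371·c=12365.487 ≈ 12365.5 km; running total=87865.3 km
Leg 6 bearing: y=sinΔλ·cosφ2=-0.76424350, x=cosφ1·sinφ2-sinφ1·cosφ2·cosΔλ=-0.53394272; θ=atan2(y, x)=-124.9403° <0 so +360° → 235.0597° ≈ 235.1°
Leg 7: φ1=-0.5830360, φ2=-0.9113760, Δφ=-0.3283401, Δλ=-0.1669617 rad; a=sin²(Δφ/2)+cosφ1·cosφ2·sin²(Δλ/2)=0.0302665457; c=2·atan2(√a, √(1-a))=0.349725191; dist=6371·c=2228.099 ≈ 2228.1 km; running total=90093.4 km
Leg 7 bearing: y=sinΔλ·cosφ2=-0.10181596, x=cosφ1·sinφ2-sinφ1·cosφ2·cosΔλ=-0.32716271; θ=atan2(y, x)=-162.7134° <0 so +360° → 197.2866° ≈ 197.3°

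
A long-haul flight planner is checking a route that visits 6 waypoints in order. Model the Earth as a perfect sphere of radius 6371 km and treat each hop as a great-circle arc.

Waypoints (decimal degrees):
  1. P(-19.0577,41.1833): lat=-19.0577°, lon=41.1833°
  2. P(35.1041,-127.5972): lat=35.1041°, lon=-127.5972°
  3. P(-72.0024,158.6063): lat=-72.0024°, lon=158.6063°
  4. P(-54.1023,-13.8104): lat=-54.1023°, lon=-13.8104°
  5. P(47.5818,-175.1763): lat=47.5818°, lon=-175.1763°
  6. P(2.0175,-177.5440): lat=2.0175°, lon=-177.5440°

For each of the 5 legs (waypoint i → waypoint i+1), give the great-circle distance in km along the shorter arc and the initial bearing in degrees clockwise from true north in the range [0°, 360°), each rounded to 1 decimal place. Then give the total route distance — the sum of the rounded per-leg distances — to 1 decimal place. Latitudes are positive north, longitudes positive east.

Leg 1: dist=17916.9 km, bearing=330.5°
Leg 2: dist=13171.0 km, bearing=199.7°
Leg 3: dist=5980.4 km, bearing=185.5°
Leg 4: dist=18525.7 km, bearing=248.5°
Leg 5: dist=5071.7 km, bearing=183.3°
Total: 60665.7 km

Leg 1: φ1=-0.3326196, φ2=0.6126821, Δφ=0.9453017, Δλ=-2.9457754 rad; a=sin²(Δφ/2)+cosφ1·cosφ2·sin²(Δλ/2)=0.9731301130; c=2·atan2(√a, √(1-a))=2.812265703; dist=6371·c=17916.945 ≈ 17916.9 km; running total=17916.9 km
Leg 1 bearing: y=sinΔλ·cosφ2=-0.15917791, x=cosφ1·sinφ2-sinφ1·cosφ2·cosΔλ=0.28152083; θ=atan2(y, x)=-29.4847° <0 so +360° → 330.5153° ≈ 330.5°
Leg 2: φ1=0.6126821, φ2=-1.2566789, Δφ=-1.8693611, Δλ=4.9951934 rad; a=sin²(Δφ/2)+cosφ1·cosφ2·sin²(Δλ/2)=0.7381941451; c=2·atan2(√a, √(1-a))=2.067338660; dist=6371·c=13171.015 ≈ 13171.0 km; running total=31087.9 km
Leg 2 bearing: y=sinΔλ·cosφ2=-0.29670355, x=cosφ1·sinφ2-sinφ1·cosφ2·cosΔλ=-0.82766008; θ=atan2(y, x)=-160.2780° <0 so +360° → 199.7220° ≈ 199.7°
Leg 3: φ1=-1.2566789, φ2=-0.9442633, Δφ=0.3124157, Δλ=-3.0092391 rad; a=sin²(Δφ/2)+cosφ1·cosφ2·sin²(Δλ/2)=0.2045764494; c=2·atan2(√a, √(1-a))=0.938687916; dist=6371·c=5980.381 ≈ 5980.4 km; running total=37068.3 km
Leg 3 bearing: y=sinΔλ·cosφ2=-0.07737779, x=cosφ1·sinφ2-sinφ1·cosφ2·cosΔλ=-0.80306437; θ=atan2(y, x)=-174.4964° <0 so +360° → 185.5036° ≈ 185.5°
Leg 4: φ1=-0.9442633, φ2=0.8304591, Δφ=1.7747223, Δλ=-2.8163663 rad; a=sin²(Δφ/2)+cosφ1·cosφ2·sin²(Δλ/2)=0.9863990689; c=2·atan2(√a, √(1-a))=2.907814604; dist=6371·c=18525.687 ≈ 18525.7 km; running total=55594.0 km
Leg 4 bearing: y=sinΔλ·cosφ2=-0.21553028, x=cosφ1·sinφ2-sinφ1·cosφ2·cosΔλ=-0.08491455; θ=atan2(y, x)=-111.5034° <0 so +360° → 248.4966° ≈ 248.5°
Leg 5: φ1=0.8304591, φ2=0.0352120, Δφ=-0.7952471, Δλ=-0.0413242 rad; a=sin²(Δφ/2)+cosφ1·cosφ2·sin²(Δλ/2)=0.1502335648; c=2·atan2(√a, √(1-a))=0.796052733; dist=6371·c=5071.652 ≈ 5071.7 km; running total=60665.7 km
Leg 5 bearing: y=sinΔλ·cosφ2=-0.04128679, x=cosφ1·sinφ2-sinφ1·cosφ2·cosΔλ=-0.71340673; θ=atan2(y, x)=-176.6878° <0 so +360° → 183.3122° ≈ 183.3°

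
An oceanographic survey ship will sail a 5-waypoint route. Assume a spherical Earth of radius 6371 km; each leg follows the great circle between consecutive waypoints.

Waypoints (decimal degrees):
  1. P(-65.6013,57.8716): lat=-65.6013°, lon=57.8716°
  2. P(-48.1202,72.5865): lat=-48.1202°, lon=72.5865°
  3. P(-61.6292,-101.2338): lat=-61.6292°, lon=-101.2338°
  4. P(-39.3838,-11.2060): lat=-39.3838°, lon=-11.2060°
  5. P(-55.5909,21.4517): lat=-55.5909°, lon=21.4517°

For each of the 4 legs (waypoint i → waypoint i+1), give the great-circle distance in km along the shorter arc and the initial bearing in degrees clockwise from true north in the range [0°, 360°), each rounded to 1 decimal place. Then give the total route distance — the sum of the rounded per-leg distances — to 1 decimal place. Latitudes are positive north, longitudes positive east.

Leg 1: dist=2127.3 km, bearing=31.2°
Leg 2: dist=7799.0 km, bearing=183.1°
Leg 3: dist=6235.1 km, bearing=111.3°
Leg 4: dist=2999.4 km, bearing=137.8°
Total: 19160.8 km

Leg 1: φ1=-1.1449587, φ2=-0.8398559, Δφ=0.3051028, Δλ=0.2568235 rad; a=sin²(Δφ/2)+cosφ1·cosφ2·sin²(Δλ/2)=0.0276142185; c=2·atan2(√a, √(1-a))=0.333899455; dist=6371·c=2127.273 ≈ 2127.3 km; running total=2127.3 km
Leg 1 bearing: y=sinΔλ·cosφ2=0.16956913, x=cosφ1·sinφ2-sinφ1·cosφ2·cosΔλ=0.28045143; θ=atan2(y, x)=31.1584° ≈ 31.2°
Leg 2: φ1=-0.8398559, φ2=-1.0756325, Δφ=-0.2357765, Δλ=-3.0337365 rad; a=sin²(Δφ/2)+cosφ1·cosφ2·sin²(Δλ/2)=0.3301249324; c=2·atan2(√a, √(1-a))=1.224145110; dist=6371·c=7799.028 ≈ 7799.0 km; running total=9926.3 km
Leg 2 bearing: y=sinΔλ·cosφ2=-0.05115131, x=cosφ1·sinφ2-sinφ1·cosφ2·cosΔλ=-0.93912373; θ=atan2(y, x)=-176.8823° <0 so +360° → 183.1177° ≈ 183.1°
Leg 3: φ1=-1.0756325, φ2=-0.6873770, Δφ=0.3882555, Δλ=1.5712815 rad; a=sin²(Δφ/2)+cosφ1·cosφ2·sin²(Δλ/2)=0.2209384460; c=2·atan2(√a, √(1-a))=0.978674227; dist=6371·c=6235.133 ≈ 6235.1 km; running total=16161.4 km
Leg 3 bearing: y=sinΔλ·cosφ2=0.77291292, x=cosφ1·sinφ2-sinφ1·cosφ2·cosΔλ=-0.30183475; θ=atan2(y, x)=111.3314° ≈ 111.3°
Leg 4: φ1=-0.6873770, φ2=-0.9702442, Δφ=-0.2828673, Δλ=0.5699844 rad; a=sin²(Δφ/2)+cosφ1·cosφ2·sin²(Δλ/2)=0.0543951918; c=2·atan2(√a, √(1-a))=0.470791353; dist=6371·c=2999.412 ≈ 2999.4 km; running total=19160.8 km
Leg 4 bearing: y=sinΔλ·cosφ2=0.30493759, x=cosφ1·sinφ2-sinφ1·cosφ2·cosΔλ=-0.33579530; θ=atan2(y, x)=137.7572° ≈ 137.8°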